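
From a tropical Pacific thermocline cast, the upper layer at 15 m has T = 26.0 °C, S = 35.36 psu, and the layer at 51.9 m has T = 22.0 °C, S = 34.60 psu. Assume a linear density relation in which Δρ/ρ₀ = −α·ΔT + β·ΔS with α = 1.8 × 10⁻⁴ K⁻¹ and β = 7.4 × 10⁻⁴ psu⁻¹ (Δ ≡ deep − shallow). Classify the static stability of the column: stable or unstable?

ΔT = 22.0 − 26.0 = -4.0 K and ΔS = 34.60 − 35.36 = -0.76 psu (deep − shallow).
−αΔT = 7.20 × 10⁻⁴; βΔS = -5.624 × 10⁻⁴; sum Δρ/ρ₀ = 1.576 × 10⁻⁴.
Δρ/ρ₀ > 0, so Δρ > 0: deeper water is denser → statically stable.

stable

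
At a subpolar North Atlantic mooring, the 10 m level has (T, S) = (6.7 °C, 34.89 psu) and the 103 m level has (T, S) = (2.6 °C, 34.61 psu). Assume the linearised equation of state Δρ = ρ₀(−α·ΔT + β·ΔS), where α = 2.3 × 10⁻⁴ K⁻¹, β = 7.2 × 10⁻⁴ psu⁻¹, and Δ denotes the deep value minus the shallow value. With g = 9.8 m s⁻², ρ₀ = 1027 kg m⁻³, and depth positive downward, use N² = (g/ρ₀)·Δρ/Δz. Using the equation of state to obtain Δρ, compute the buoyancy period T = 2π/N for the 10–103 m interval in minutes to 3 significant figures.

11.8 min

ΔT = -4.1 K, ΔS = -0.28 psu (deep − shallow).
Δρ/ρ₀ = −αΔT + βΔS = 9.43 × 10⁻⁴ − 2.016 × 10⁻⁴ = 7.414 × 10⁻⁴, so Δρ ≈ 0.7614 kg m⁻³.
N² = (g/ρ₀)·Δρ/Δz = g·(Δρ/ρ₀)/Δz = 9.8 × 7.414 × 10⁻⁴ / 93 = 7.8126 × 10⁻⁵ s⁻².
N = √(7.8126 × 10⁻⁵) = 8.8389 × 10⁻³ rad s⁻¹ → T = 2π/N = 710.86 s = 11.848 min ≈ 11.8 min.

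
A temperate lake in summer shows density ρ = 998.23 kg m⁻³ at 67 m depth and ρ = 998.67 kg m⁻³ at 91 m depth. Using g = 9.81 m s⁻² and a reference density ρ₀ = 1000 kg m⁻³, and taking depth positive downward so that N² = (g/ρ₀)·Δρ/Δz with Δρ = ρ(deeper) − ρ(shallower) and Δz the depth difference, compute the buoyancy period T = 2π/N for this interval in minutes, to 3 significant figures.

Δρ = 998.67 − 998.23 = 0.44 kg m⁻³ over Δz = 91 − 67 = 24 m.
N² = (9.81/1000) × (0.44/24) = 1.7985 × 10⁻⁴ s⁻².
N = √(1.7985 × 10⁻⁴) = 0.013411 rad s⁻¹, so T = 2π/N = 468.51 s = 7.8085 min ≈ 7.81 min.

7.81 min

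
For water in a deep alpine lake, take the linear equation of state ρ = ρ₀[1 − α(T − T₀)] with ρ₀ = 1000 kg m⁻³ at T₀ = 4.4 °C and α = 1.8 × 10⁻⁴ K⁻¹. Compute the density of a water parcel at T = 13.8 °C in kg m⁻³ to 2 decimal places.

998.31 kg m⁻³

T − T₀ = +9.4 K.
Bracket = 1 − α·(+9.4) = 1 + (-1.692 × 10⁻³) = 0.9983080.
ρ = 1000 × 0.9983080 = 998.31 kg m⁻³.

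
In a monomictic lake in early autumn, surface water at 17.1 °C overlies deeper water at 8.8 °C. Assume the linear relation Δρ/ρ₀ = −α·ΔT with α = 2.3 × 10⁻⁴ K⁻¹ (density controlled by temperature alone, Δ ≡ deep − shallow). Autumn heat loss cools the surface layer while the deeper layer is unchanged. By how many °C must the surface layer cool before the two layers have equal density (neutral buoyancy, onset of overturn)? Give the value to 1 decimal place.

8.3 °C

With temperature the only control, equal density requires T_surf′ = T_deep.
T_surf′ = 8.8 °C.
Cooling required: 17.1 − 8.8 = 8.3 °C.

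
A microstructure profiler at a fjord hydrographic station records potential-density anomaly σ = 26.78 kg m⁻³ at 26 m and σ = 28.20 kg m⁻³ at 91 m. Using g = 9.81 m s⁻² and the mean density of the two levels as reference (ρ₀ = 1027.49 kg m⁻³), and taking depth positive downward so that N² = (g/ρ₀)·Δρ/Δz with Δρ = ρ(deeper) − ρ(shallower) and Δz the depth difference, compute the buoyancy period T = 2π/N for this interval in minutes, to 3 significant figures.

Δρ = 1028.20 − 1026.78 = 1.42 kg m⁻³ over Δz = 91 − 26 = 65 m.
N² = (9.81/1027.49) × (1.42/65) = 2.0858 × 10⁻⁴ s⁻².
N = √(2.0858 × 10⁻⁴) = 0.014442 rad s⁻¹, so T = 2π/N = 435.06 s = 7.2510 min ≈ 7.25 min.

7.25 min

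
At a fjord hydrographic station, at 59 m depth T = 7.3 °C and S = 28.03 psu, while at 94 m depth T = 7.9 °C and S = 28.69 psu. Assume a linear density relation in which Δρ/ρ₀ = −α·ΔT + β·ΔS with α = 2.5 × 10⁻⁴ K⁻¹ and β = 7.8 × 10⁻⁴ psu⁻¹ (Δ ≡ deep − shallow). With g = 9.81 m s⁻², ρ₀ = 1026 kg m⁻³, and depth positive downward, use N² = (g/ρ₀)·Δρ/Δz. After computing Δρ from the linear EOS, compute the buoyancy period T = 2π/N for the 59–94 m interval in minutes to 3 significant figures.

ΔT = +0.6 K, ΔS = +0.66 psu (deep − shallow).
Δρ/ρ₀ = −αΔT + βΔS = -1.50 × 10⁻⁴ + 5.148 × 10⁻⁴ = 3.648 × 10⁻⁴, so Δρ ≈ 0.3743 kg m⁻³.
N² = (g/ρ₀)·Δρ/Δz = g·(Δρ/ρ₀)/Δz = 9.81 × 3.648 × 10⁻⁴ / 35 = 1.0225 × 10⁻⁴ s⁻².
N = √(1.0225 × 10⁻⁴) = 0.010112 rad s⁻¹ → T = 2π/N = 621.36 s = 10.356 min ≈ 10.4 min.

10.4 min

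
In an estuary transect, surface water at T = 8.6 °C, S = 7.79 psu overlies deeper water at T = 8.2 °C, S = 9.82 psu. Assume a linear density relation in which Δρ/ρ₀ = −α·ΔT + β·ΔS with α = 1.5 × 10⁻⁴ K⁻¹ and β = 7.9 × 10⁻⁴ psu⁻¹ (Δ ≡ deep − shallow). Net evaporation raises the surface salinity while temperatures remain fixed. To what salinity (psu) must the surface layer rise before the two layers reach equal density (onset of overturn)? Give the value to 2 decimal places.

9.90 psu

Neutral buoyancy requires −α(T_deep − T_surf) + β(S_deep − S_surf′) = 0.
S_surf′ = S_deep − (α/β)·ΔT = 9.82 − (1.5 × 10⁻⁴/7.9 × 10⁻⁴)·(-0.4) = 9.8959 psu.
Increase required: 9.8959 − 7.79 = 2.1059 psu.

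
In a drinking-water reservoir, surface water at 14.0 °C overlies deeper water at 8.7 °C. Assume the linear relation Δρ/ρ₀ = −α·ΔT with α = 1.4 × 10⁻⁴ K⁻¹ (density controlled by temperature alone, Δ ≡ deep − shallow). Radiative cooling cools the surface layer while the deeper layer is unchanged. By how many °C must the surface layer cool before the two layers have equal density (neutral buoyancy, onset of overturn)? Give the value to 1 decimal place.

With temperature the only control, equal density requires T_surf′ = T_deep.
T_surf′ = 8.7 °C.
Cooling required: 14.0 − 8.7 = 5.3 °C.

5.3 °C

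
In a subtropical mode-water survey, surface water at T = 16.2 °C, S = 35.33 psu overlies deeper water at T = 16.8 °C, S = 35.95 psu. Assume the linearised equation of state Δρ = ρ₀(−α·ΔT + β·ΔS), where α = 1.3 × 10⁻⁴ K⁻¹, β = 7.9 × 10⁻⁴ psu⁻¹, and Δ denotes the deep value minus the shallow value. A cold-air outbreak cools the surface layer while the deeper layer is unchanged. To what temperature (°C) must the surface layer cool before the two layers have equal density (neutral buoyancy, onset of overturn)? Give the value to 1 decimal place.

13.0 °C

Neutral buoyancy requires Δρ = 0, i.e. −α(T_deep − T_surf′) + β(S_deep − S_surf) = 0.
T_surf′ = T_deep − (β/α)·ΔS = 16.8 − (7.9 × 10⁻⁴/1.3 × 10⁻⁴)·(+0.62) = 13.032 °C.
Cooling required: 16.2 − (13.032) = 3.168 °C.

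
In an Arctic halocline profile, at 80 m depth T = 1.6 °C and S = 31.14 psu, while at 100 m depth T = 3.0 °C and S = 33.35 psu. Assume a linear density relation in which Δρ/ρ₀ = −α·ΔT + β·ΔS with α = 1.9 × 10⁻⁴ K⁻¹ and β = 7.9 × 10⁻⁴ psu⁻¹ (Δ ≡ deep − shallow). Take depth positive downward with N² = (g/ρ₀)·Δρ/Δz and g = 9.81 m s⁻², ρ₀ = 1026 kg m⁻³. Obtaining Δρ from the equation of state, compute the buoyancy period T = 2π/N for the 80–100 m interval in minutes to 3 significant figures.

3.89 min

ΔT = +1.4 K, ΔS = +2.21 psu (deep − shallow).
Δρ/ρ₀ = −αΔT + βΔS = -2.66 × 10⁻⁴ + 1.7459 × 10⁻³ = 1.4799 × 10⁻³, so Δρ ≈ 1.518 kg m⁻³.
N² = (g/ρ₀)·Δρ/Δz = g·(Δρ/ρ₀)/Δz = 9.81 × 1.4799 × 10⁻³ / 20 = 7.2589 × 10⁻⁴ s⁻².
N = √(7.2589 × 10⁻⁴) = 0.026942 rad s⁻¹ → T = 2π/N = 233.21 s = 3.8868 min ≈ 3.89 min.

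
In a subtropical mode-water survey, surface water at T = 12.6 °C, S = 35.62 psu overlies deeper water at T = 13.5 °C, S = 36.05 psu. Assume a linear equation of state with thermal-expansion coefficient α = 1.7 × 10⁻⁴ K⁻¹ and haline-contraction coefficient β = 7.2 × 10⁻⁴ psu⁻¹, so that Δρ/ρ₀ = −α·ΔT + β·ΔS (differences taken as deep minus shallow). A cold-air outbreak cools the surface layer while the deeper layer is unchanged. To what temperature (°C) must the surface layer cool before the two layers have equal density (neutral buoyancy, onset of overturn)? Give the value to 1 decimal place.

11.7 °C

Neutral buoyancy requires Δρ = 0, i.e. −α(T_deep − T_surf′) + β(S_deep − S_surf) = 0.
T_surf′ = T_deep − (β/α)·ΔS = 13.5 − (7.2 × 10⁻⁴/1.7 × 10⁻⁴)·(+0.43) = 11.679 °C.
Cooling required: 12.6 − (11.679) = 0.921 °C.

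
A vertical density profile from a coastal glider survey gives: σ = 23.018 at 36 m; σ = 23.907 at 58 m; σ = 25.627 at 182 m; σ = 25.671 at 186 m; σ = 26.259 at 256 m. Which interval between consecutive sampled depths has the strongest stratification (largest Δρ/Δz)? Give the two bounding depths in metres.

36–58 m

Compute the density gradient over each adjacent pair:
  36–58 m: Δρ/Δz = 0.889/22 = 0.040 kg m⁻⁴
  58–182 m: Δρ/Δz = 1.720/124 = 0.014 kg m⁻⁴
  182–186 m: Δρ/Δz = 0.044/4 = 0.011 kg m⁻⁴
  186–256 m: Δρ/Δz = 0.588/70 = 8.4 × 10⁻³ kg m⁻⁴
The largest gradient is in the 36–58 m interval — the pycnocline.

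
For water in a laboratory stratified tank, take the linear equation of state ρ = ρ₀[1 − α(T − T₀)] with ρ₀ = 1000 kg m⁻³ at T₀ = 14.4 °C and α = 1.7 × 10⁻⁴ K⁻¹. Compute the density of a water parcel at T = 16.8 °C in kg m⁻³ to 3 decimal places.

999.592 kg m⁻³

T − T₀ = +2.4 K.
Bracket = 1 − α·(+2.4) = 1 + (-4.08 × 10⁻⁴) = 0.9995920.
ρ = 1000 × 0.9995920 = 999.592 kg m⁻³.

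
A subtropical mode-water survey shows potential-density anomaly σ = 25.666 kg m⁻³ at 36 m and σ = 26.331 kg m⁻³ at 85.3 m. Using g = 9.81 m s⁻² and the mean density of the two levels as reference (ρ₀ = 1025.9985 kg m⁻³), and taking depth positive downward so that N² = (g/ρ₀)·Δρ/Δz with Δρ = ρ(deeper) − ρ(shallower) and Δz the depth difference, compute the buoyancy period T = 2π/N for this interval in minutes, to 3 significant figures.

Δρ = 1026.331 − 1025.666 = 0.665 kg m⁻³ over Δz = 85.3 − 36 = 49.3 m.
N² = (9.81/1025.9985) × (0.665/49.3) = 1.2897 × 10⁻⁴ s⁻².
N = √(1.2897 × 10⁻⁴) = 0.011356 rad s⁻¹, so T = 2π/N = 553.29 s = 9.2215 min ≈ 9.22 min.

9.22 min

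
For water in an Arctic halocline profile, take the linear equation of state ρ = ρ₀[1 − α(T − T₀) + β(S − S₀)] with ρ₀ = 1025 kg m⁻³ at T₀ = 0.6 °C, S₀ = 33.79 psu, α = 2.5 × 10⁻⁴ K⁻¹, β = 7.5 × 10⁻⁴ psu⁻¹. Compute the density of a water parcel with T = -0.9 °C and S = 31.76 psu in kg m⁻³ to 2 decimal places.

1023.82 kg m⁻³

T − T₀ = -1.5 K, S − S₀ = -2.03 psu.
Bracket = 1 − α·(-1.5) + β·(-2.03) = 1 + (-1.1475 × 10⁻³) = 0.9988525.
ρ = 1025 × 0.9988525 = 1023.82 kg m⁻³.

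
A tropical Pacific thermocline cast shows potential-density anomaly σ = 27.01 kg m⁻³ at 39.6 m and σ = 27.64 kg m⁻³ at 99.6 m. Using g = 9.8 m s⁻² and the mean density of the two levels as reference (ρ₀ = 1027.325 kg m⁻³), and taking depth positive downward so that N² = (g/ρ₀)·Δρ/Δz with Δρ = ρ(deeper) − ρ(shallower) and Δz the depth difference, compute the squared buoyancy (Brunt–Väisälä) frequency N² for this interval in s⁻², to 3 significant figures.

1.00 × 10⁻⁴ s⁻²

Δρ = 1027.64 − 1027.01 = 0.63 kg m⁻³ over Δz = 99.6 − 39.6 = 60 m.
N² = (9.8/1027.325) × (0.63/60) = 1.0016 × 10⁻⁴ s⁻² ≈ 1.00 × 10⁻⁴ s⁻².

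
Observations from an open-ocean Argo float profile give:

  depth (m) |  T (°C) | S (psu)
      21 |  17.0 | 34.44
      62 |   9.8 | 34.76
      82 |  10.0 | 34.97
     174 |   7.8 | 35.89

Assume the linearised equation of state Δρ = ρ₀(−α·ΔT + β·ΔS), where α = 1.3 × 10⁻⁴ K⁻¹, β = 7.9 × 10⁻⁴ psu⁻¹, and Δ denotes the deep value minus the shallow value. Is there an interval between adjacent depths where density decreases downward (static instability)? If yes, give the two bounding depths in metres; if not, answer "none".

none

Evaluate Δρ/ρ₀ = −αΔT + βΔS across each adjacent pair:
  21–62 m: −αΔT+βΔS = −(1.3 × 10⁻⁴)(-7.2)+(7.9 × 10⁻⁴)(+0.32) = 1.2 × 10⁻³ → stable
  62–82 m: −αΔT+βΔS = −(1.3 × 10⁻⁴)(+0.2)+(7.9 × 10⁻⁴)(+0.21) = 1.4 × 10⁻⁴ → stable
  82–174 m: −αΔT+βΔS = −(1.3 × 10⁻⁴)(-2.2)+(7.9 × 10⁻⁴)(+0.92) = 1.0 × 10⁻³ → stable
Every interval has Δρ > 0: the column is stably stratified throughout.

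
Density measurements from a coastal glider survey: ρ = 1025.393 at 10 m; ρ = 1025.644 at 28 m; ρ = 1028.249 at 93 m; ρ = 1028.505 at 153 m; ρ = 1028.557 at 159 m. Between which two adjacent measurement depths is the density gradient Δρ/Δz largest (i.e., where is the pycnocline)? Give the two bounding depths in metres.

Compute the density gradient over each adjacent pair:
  10–28 m: Δρ/Δz = 0.251/18 = 0.014 kg m⁻⁴
  28–93 m: Δρ/Δz = 2.605/65 = 0.040 kg m⁻⁴
  93–153 m: Δρ/Δz = 0.256/60 = 4.3 × 10⁻³ kg m⁻⁴
  153–159 m: Δρ/Δz = 0.052/6 = 8.7 × 10⁻³ kg m⁻⁴
The largest gradient is in the 28–93 m interval — the pycnocline.

28–93 m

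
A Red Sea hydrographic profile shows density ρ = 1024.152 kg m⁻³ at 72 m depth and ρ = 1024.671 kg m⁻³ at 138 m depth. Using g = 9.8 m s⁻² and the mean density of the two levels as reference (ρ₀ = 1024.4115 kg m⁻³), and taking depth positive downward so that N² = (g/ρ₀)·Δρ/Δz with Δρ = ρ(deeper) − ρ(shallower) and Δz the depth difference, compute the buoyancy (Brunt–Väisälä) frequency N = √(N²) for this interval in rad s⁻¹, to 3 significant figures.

8.67 × 10⁻³ rad s⁻¹

Δρ = 1024.671 − 1024.152 = 0.519 kg m⁻³ over Δz = 138 − 72 = 66 m.
N² = (9.8/1024.4115) × (0.519/66) = 7.5227 × 10⁻⁵ s⁻².
N = √(7.5227 × 10⁻⁵) = 8.6733 × 10⁻³ rad s⁻¹ ≈ 8.67 × 10⁻³ rad s⁻¹.
N² > 0, so the interval is statically stable.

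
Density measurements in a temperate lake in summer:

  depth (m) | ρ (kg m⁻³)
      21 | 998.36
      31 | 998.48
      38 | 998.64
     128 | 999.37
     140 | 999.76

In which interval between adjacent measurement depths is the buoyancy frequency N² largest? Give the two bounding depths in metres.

128–140 m

Compute the density gradient over each adjacent pair:
  21–31 m: Δρ/Δz = 0.12/10 = 0.012 kg m⁻⁴
  31–38 m: Δρ/Δz = 0.16/7 = 0.023 kg m⁻⁴
  38–128 m: Δρ/Δz = 0.73/90 = 8.1 × 10⁻³ kg m⁻⁴
  128–140 m: Δρ/Δz = 0.39/12 = 0.033 kg m⁻⁴
The largest gradient is in the 128–140 m interval — the pycnocline.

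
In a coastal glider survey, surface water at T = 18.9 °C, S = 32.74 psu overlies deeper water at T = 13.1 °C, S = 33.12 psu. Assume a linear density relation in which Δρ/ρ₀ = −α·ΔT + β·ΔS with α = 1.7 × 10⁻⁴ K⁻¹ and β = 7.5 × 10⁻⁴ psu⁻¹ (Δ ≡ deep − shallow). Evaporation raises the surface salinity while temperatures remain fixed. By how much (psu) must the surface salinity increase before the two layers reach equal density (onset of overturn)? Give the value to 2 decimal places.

1.69 psu

Neutral buoyancy requires −α(T_deep − T_surf) + β(S_deep − S_surf′) = 0.
S_surf′ = S_deep − (α/β)·ΔT = 33.12 − (1.7 × 10⁻⁴/7.5 × 10⁻⁴)·(-5.8) = 34.4347 psu.
Increase required: 34.4347 − 32.74 = 1.6947 psu.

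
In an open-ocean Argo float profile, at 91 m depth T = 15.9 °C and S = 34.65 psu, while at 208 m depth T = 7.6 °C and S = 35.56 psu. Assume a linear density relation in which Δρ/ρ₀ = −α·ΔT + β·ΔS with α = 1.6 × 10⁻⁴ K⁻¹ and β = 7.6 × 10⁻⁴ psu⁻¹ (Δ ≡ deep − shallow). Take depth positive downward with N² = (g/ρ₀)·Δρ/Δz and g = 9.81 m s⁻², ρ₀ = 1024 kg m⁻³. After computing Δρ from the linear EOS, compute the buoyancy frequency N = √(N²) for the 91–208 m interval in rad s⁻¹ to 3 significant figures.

ΔT = -8.3 K, ΔS = +0.91 psu (deep − shallow).
Δρ/ρ₀ = −αΔT + βΔS = 1.328 × 10⁻³ + 6.916 × 10⁻⁴ = 2.0196 × 10⁻³, so Δρ ≈ 2.068 kg m⁻³.
N² = (g/ρ₀)·Δρ/Δz = g·(Δρ/ρ₀)/Δz = 9.81 × 2.0196 × 10⁻³ / 117 = 1.6934 × 10⁻⁴ s⁻².
N = √(1.6934 × 10⁻⁴) = 0.013013 rad s⁻¹ ≈ 0.0130 rad s⁻¹.

0.0130 rad s⁻¹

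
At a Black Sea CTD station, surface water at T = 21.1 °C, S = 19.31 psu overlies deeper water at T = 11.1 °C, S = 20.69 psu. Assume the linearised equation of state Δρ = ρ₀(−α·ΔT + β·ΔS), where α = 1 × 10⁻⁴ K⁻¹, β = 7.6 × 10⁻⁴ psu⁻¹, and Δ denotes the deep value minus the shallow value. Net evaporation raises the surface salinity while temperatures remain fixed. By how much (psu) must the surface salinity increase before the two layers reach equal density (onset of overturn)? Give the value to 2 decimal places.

2.70 psu

Neutral buoyancy requires −α(T_deep − T_surf) + β(S_deep − S_surf′) = 0.
S_surf′ = S_deep − (α/β)·ΔT = 20.69 − (1 × 10⁻⁴/7.6 × 10⁻⁴)·(-10.0) = 22.0058 psu.
Increase required: 22.0058 − 19.31 = 2.6958 psu.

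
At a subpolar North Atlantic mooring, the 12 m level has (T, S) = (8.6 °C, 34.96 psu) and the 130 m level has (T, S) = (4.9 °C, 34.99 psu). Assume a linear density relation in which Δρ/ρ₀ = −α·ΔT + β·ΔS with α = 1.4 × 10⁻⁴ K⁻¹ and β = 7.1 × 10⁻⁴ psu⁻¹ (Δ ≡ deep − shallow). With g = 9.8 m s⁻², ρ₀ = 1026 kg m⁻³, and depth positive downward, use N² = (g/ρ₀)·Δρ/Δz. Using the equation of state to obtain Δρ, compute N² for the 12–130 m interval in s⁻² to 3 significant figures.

4.48 × 10⁻⁵ s⁻²

ΔT = -3.7 K, ΔS = +0.03 psu (deep − shallow).
Δρ/ρ₀ = −αΔT + βΔS = 5.18 × 10⁻⁴ + 2.13 × 10⁻⁵ = 5.393 × 10⁻⁴, so Δρ ≈ 0.5533 kg m⁻³.
N² = (g/ρ₀)·Δρ/Δz = g·(Δρ/ρ₀)/Δz = 9.8 × 5.393 × 10⁻⁴ / 118 = 4.4789 × 10⁻⁵ s⁻² ≈ 4.48 × 10⁻⁵ s⁻².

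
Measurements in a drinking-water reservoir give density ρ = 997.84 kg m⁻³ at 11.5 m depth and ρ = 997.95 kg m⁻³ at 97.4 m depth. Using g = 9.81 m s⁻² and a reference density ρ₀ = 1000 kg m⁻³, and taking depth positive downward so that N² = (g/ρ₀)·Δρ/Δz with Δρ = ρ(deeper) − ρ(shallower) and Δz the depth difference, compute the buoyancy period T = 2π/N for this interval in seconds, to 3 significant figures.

1.77 × 10³ s

Δρ = 997.95 − 997.84 = 0.11 kg m⁻³ over Δz = 97.4 − 11.5 = 85.9 m.
N² = (9.81/1000) × (0.11/85.9) = 1.2562 × 10⁻⁵ s⁻².
N = √(1.2562 × 10⁻⁵) = 3.5443 × 10⁻³ rad s⁻¹, so T = 2π/N = 1.7728 × 10³ s ≈ 1.77 × 10³ s.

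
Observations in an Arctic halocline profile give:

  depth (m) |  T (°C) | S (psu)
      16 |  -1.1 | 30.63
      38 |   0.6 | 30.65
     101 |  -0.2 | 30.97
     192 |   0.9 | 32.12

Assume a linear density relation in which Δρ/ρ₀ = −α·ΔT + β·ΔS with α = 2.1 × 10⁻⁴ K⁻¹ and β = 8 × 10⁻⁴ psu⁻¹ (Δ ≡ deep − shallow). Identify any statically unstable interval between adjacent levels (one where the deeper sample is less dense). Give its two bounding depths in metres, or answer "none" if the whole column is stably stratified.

Evaluate Δρ/ρ₀ = −αΔT + βΔS across each adjacent pair:
  16–38 m: −αΔT+βΔS = −(2.1 × 10⁻⁴)(+1.7)+(8 × 10⁻⁴)(+0.02) = -3.4 × 10⁻⁴ → UNSTABLE
  38–101 m: −αΔT+βΔS = −(2.1 × 10⁻⁴)(-0.8)+(8 × 10⁻⁴)(+0.32) = 4.2 × 10⁻⁴ → stable
  101–192 m: −αΔT+βΔS = −(2.1 × 10⁻⁴)(+1.1)+(8 × 10⁻⁴)(+1.15) = 6.9 × 10⁻⁴ → stable
The 16–38 m interval has Δρ < 0: lighter water underlies denser water.

16–38 m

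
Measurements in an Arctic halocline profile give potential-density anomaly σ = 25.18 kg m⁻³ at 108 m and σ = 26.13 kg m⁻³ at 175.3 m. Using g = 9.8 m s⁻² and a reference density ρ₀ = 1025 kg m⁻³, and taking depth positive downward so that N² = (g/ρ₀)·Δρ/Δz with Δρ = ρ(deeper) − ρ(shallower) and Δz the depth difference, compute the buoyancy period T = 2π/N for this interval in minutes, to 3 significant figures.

9.01 min

Δρ = 1026.13 − 1025.18 = 0.95 kg m⁻³ over Δz = 175.3 − 108 = 67.3 m.
N² = (9.8/1025) × (0.95/67.3) = 1.3496 × 10⁻⁴ s⁻².
N = √(1.3496 × 10⁻⁴) = 0.011617 rad s⁻¹, so T = 2π/N = 540.86 s = 9.0143 min ≈ 9.01 min.
A positive N² confirms static stability across the interval.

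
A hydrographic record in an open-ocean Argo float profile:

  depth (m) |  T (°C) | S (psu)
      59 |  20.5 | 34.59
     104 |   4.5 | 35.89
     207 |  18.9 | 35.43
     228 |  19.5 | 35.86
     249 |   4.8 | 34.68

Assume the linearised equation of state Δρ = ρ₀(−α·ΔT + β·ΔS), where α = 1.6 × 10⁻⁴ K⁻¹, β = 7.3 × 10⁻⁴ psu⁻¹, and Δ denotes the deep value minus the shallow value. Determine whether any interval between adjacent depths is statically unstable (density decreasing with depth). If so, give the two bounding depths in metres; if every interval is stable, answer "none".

104–207 m

Evaluate Δρ/ρ₀ = −αΔT + βΔS across each adjacent pair:
  59–104 m: −αΔT+βΔS = −(1.6 × 10⁻⁴)(-16.0)+(7.3 × 10⁻⁴)(+1.30) = 3.5 × 10⁻³ → stable
  104–207 m: −αΔT+βΔS = −(1.6 × 10⁻⁴)(+14.4)+(7.3 × 10⁻⁴)(-0.46) = -2.6 × 10⁻³ → UNSTABLE
  207–228 m: −αΔT+βΔS = −(1.6 × 10⁻⁴)(+0.6)+(7.3 × 10⁻⁴)(+0.43) = 2.2 × 10⁻⁴ → stable
  228–249 m: −αΔT+βΔS = −(1.6 × 10⁻⁴)(-14.7)+(7.3 × 10⁻⁴)(-1.18) = 1.5 × 10⁻³ → stable
The 104–207 m interval has Δρ < 0: lighter water underlies denser water.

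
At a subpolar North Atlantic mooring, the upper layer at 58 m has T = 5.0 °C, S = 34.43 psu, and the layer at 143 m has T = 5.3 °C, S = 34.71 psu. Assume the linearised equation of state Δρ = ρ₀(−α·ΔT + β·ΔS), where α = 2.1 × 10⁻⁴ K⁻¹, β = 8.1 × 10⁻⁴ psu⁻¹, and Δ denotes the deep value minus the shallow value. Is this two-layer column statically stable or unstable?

stable

ΔT = 5.3 − 5.0 = +0.3 K and ΔS = 34.71 − 34.43 = +0.28 psu (deep − shallow).
−αΔT = -6.30 × 10⁻⁵; βΔS = 2.268 × 10⁻⁴; sum Δρ/ρ₀ = 1.638 × 10⁻⁴.
Δρ/ρ₀ > 0, so Δρ > 0: deeper water is denser → statically stable.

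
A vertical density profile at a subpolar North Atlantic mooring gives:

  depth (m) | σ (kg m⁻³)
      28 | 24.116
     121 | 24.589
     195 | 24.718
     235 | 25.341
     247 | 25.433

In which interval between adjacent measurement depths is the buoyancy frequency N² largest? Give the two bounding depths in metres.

195–235 m

Compute the density gradient over each adjacent pair:
  28–121 m: Δρ/Δz = 0.473/93 = 5.1 × 10⁻³ kg m⁻⁴
  121–195 m: Δρ/Δz = 0.129/74 = 1.7 × 10⁻³ kg m⁻⁴
  195–235 m: Δρ/Δz = 0.623/40 = 0.016 kg m⁻⁴
  235–247 m: Δρ/Δz = 0.092/12 = 7.7 × 10⁻³ kg m⁻⁴
The largest gradient is in the 195–235 m interval — the pycnocline.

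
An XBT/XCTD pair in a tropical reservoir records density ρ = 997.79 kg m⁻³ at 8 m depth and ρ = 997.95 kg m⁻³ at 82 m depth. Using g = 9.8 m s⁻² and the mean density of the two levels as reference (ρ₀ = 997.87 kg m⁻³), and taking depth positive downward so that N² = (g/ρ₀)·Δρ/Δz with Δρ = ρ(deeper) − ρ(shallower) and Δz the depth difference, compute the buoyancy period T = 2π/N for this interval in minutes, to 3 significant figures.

Δρ = 997.95 − 997.79 = 0.16 kg m⁻³ over Δz = 82 − 8 = 74 m.
N² = (9.8/997.87) × (0.16/74) = 2.1234 × 10⁻⁵ s⁻².
N = √(2.1234 × 10⁻⁵) = 4.6080 × 10⁻³ rad s⁻¹, so T = 2π/N = 1.3635 × 10³ s = 22.725 min ≈ 22.7 min.

22.7 min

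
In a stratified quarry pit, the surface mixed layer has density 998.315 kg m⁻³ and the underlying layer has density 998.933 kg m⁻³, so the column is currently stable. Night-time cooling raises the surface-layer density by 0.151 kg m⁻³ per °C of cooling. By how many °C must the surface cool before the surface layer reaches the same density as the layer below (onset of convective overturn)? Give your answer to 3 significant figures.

4.09 °C

Density deficit of the surface layer: 998.933 − 998.315 = 0.618 kg m⁻³.
Required change = 0.618 / 0.151 = 4.09 °C.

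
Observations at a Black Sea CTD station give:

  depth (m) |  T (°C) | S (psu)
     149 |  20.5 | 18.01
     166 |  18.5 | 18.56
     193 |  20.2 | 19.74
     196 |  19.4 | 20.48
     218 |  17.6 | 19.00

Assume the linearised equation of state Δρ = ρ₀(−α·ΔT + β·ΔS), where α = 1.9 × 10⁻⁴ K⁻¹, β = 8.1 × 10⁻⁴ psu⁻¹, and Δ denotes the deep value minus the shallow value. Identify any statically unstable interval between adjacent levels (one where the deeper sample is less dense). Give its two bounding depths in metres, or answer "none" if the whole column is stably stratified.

196–218 m

Evaluate Δρ/ρ₀ = −αΔT + βΔS across each adjacent pair:
  149–166 m: −αΔT+βΔS = −(1.9 × 10⁻⁴)(-2.0)+(8.1 × 10⁻⁴)(+0.55) = 8.3 × 10⁻⁴ → stable
  166–193 m: −αΔT+βΔS = −(1.9 × 10⁻⁴)(+1.7)+(8.1 × 10⁻⁴)(+1.18) = 6.3 × 10⁻⁴ → stable
  193–196 m: −αΔT+βΔS = −(1.9 × 10⁻⁴)(-0.8)+(8.1 × 10⁻⁴)(+0.74) = 7.5 × 10⁻⁴ → stable
  196–218 m: −αΔT+βΔS = −(1.9 × 10⁻⁴)(-1.8)+(8.1 × 10⁻⁴)(-1.48) = -8.6 × 10⁻⁴ → UNSTABLE
The 196–218 m interval has Δρ < 0: lighter water underlies denser water.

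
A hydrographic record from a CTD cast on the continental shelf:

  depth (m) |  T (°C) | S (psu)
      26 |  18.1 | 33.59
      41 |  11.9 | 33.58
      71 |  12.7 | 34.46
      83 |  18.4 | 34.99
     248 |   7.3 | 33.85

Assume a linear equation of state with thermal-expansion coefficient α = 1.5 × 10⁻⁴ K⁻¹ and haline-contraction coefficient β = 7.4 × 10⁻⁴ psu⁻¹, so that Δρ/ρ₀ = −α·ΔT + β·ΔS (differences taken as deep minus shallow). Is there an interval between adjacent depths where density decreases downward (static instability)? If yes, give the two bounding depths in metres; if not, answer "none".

71–83 m

Evaluate Δρ/ρ₀ = −αΔT + βΔS across each adjacent pair:
  26–41 m: −αΔT+βΔS = −(1.5 × 10⁻⁴)(-6.2)+(7.4 × 10⁻⁴)(-0.01) = 9.2 × 10⁻⁴ → stable
  41–71 m: −αΔT+βΔS = −(1.5 × 10⁻⁴)(+0.8)+(7.4 × 10⁻⁴)(+0.88) = 5.3 × 10⁻⁴ → stable
  71–83 m: −αΔT+βΔS = −(1.5 × 10⁻⁴)(+5.7)+(7.4 × 10⁻⁴)(+0.53) = -4.6 × 10⁻⁴ → UNSTABLE
  83–248 m: −αΔT+βΔS = −(1.5 × 10⁻⁴)(-11.1)+(7.4 × 10⁻⁴)(-1.14) = 8.2 × 10⁻⁴ → stable
The 71–83 m interval has Δρ < 0: lighter water underlies denser water.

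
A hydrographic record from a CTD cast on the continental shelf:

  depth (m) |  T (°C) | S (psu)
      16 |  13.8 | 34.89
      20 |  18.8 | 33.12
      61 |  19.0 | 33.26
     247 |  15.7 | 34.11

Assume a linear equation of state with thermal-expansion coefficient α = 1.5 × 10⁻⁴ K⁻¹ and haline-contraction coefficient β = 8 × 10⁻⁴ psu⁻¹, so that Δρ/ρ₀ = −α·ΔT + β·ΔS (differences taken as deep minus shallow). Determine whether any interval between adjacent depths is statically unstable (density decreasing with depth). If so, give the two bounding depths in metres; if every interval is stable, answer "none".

Evaluate Δρ/ρ₀ = −αΔT + βΔS across each adjacent pair:
  16–20 m: −αΔT+βΔS = −(1.5 × 10⁻⁴)(+5.0)+(8 × 10⁻⁴)(-1.77) = -2.2 × 10⁻³ → UNSTABLE
  20–61 m: −αΔT+βΔS = −(1.5 × 10⁻⁴)(+0.2)+(8 × 10⁻⁴)(+0.14) = 8.2 × 10⁻⁵ → stable
  61–247 m: −αΔT+βΔS = −(1.5 × 10⁻⁴)(-3.3)+(8 × 10⁻⁴)(+0.85) = 1.2 × 10⁻³ → stable
The 16–20 m interval has Δρ < 0: lighter water underlies denser water.

16–20 m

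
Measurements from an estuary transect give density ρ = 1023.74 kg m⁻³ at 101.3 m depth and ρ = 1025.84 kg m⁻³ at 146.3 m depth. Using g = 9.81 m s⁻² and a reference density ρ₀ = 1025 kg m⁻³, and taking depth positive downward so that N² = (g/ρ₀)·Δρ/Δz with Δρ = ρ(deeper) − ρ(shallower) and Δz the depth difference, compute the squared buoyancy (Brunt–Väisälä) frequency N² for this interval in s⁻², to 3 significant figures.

Δρ = 1025.84 − 1023.74 = 2.10 kg m⁻³ over Δz = 146.3 − 101.3 = 45 m.
N² = (9.81/1025) × (2.10/45) = 4.4663 × 10⁻⁴ s⁻² ≈ 4.47 × 10⁻⁴ s⁻².
Since Δρ > 0 the layer is stably stratified.

4.47 × 10⁻⁴ s⁻²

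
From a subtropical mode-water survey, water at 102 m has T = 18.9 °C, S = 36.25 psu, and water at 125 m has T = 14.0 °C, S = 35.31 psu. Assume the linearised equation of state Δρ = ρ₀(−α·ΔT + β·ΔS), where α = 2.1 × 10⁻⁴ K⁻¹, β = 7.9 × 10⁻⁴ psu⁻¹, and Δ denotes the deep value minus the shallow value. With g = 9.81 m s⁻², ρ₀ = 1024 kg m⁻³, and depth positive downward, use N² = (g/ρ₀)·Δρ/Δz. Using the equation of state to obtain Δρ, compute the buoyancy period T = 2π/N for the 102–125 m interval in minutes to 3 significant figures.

9.47 min

ΔT = -4.9 K, ΔS = -0.94 psu (deep − shallow).
Δρ/ρ₀ = −αΔT + βΔS = 1.029 × 10⁻³ − 7.426 × 10⁻⁴ = 2.864 × 10⁻⁴, so Δρ ≈ 0.2933 kg m⁻³.
N² = (g/ρ₀)·Δρ/Δz = g·(Δρ/ρ₀)/Δz = 9.81 × 2.864 × 10⁻⁴ / 23 = 1.2216 × 10⁻⁴ s⁻².
N = √(1.2216 × 10⁻⁴) = 0.011053 rad s⁻¹ → T = 2π/N = 568.46 s = 9.4743 min ≈ 9.47 min.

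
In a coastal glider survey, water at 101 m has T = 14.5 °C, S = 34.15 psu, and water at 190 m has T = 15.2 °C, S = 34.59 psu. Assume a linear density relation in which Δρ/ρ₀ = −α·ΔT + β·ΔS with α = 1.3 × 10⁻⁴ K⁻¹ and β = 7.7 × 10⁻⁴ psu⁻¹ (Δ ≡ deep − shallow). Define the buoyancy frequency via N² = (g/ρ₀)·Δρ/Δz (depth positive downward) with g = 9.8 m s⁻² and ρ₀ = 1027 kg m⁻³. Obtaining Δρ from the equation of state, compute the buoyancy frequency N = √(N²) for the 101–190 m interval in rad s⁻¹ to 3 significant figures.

5.22 × 10⁻³ rad s⁻¹

ΔT = +0.7 K, ΔS = +0.44 psu (deep − shallow).
Δρ/ρ₀ = −αΔT + βΔS = -9.10 × 10⁻⁵ + 3.388 × 10⁻⁴ = 2.478 × 10⁻⁴, so Δρ ≈ 0.2545 kg m⁻³.
N² = (g/ρ₀)·Δρ/Δz = g·(Δρ/ρ₀)/Δz = 9.8 × 2.478 × 10⁻⁴ / 89 = 2.7286 × 10⁻⁵ s⁻².
N = √(2.7286 × 10⁻⁵) = 5.2236 × 10⁻³ rad s⁻¹ ≈ 5.22 × 10⁻³ rad s⁻¹.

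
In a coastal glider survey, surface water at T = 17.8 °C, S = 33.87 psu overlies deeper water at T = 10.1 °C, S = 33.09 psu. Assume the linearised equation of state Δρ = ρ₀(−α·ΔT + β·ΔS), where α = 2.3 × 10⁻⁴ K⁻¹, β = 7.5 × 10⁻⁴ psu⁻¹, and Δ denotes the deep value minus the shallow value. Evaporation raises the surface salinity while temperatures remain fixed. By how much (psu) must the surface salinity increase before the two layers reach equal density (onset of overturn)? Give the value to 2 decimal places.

1.58 psu

Neutral buoyancy requires −α(T_deep − T_surf) + β(S_deep − S_surf′) = 0.
S_surf′ = S_deep − (α/β)·ΔT = 33.09 − (2.3 × 10⁻⁴/7.5 × 10⁻⁴)·(-7.7) = 35.4513 psu.
Increase required: 35.4513 − 33.87 = 1.5813 psu.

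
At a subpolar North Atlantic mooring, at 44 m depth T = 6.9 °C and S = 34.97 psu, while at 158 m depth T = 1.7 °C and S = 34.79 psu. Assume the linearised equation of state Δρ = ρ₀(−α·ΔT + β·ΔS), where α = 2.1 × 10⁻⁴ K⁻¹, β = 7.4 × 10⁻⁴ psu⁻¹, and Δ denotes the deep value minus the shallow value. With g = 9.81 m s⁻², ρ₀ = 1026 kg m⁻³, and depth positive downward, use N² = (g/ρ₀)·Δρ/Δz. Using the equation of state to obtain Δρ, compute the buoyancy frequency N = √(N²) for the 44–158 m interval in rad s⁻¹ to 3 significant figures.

ΔT = -5.2 K, ΔS = -0.18 psu (deep − shallow).
Δρ/ρ₀ = −αΔT + βΔS = 1.092 × 10⁻³ − 1.332 × 10⁻⁴ = 9.588 × 10⁻⁴, so Δρ ≈ 0.9837 kg m⁻³.
N² = (g/ρ₀)·Δρ/Δz = g·(Δρ/ρ₀)/Δz = 9.81 × 9.588 × 10⁻⁴ / 114 = 8.2507 × 10⁻⁵ s⁻².
N = √(8.2507 × 10⁻⁵) = 9.0833 × 10⁻³ rad s⁻¹ ≈ 9.08 × 10⁻³ rad s⁻¹.

9.08 × 10⁻³ rad s⁻¹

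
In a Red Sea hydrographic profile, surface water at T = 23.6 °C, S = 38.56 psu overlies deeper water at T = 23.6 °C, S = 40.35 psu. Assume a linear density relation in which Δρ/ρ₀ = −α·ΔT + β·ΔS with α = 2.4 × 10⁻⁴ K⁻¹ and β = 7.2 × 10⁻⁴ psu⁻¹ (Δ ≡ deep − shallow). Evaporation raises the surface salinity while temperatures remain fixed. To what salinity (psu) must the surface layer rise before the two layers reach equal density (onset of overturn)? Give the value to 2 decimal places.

40.35 psu

Neutral buoyancy requires −α(T_deep − T_surf) + β(S_deep − S_surf′) = 0.
S_surf′ = S_deep − (α/β)·ΔT = 40.35 − (2.4 × 10⁻⁴/7.2 × 10⁻⁴)·(+0.0) = 40.3500 psu.
Increase required: 40.3500 − 38.56 = 1.7900 psu.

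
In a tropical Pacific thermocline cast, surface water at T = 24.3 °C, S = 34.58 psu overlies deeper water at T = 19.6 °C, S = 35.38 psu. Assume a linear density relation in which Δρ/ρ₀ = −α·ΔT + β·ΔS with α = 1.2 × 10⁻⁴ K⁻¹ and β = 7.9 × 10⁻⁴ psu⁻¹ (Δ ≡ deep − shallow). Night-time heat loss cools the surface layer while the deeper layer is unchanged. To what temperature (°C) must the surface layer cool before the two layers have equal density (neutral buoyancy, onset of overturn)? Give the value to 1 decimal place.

14.3 °C

Neutral buoyancy requires Δρ = 0, i.e. −α(T_deep − T_surf′) + β(S_deep − S_surf) = 0.
T_surf′ = T_deep − (β/α)·ΔS = 19.6 − (7.9 × 10⁻⁴/1.2 × 10⁻⁴)·(+0.80) = 14.333 °C.
Cooling required: 24.3 − (14.333) = 9.967 °C.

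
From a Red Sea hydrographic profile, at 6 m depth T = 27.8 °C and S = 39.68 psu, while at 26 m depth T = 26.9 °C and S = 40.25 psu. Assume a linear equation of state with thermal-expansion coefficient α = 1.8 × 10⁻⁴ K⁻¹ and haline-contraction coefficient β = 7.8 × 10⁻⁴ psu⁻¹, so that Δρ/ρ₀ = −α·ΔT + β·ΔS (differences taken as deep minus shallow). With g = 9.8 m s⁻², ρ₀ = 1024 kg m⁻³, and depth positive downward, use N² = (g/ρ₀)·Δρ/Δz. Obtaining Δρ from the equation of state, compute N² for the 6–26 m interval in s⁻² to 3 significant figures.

ΔT = -0.9 K, ΔS = +0.57 psu (deep − shallow).
Δρ/ρ₀ = −αΔT + βΔS = 1.62 × 10⁻⁴ + 4.446 × 10⁻⁴ = 6.066 × 10⁻⁴, so Δρ ≈ 0.6212 kg m⁻³.
N² = (g/ρ₀)·Δρ/Δz = g·(Δρ/ρ₀)/Δz = 9.8 × 6.066 × 10⁻⁴ / 20 = 2.9723 × 10⁻⁴ s⁻² ≈ 2.97 × 10⁻⁴ s⁻².

2.97 × 10⁻⁴ s⁻²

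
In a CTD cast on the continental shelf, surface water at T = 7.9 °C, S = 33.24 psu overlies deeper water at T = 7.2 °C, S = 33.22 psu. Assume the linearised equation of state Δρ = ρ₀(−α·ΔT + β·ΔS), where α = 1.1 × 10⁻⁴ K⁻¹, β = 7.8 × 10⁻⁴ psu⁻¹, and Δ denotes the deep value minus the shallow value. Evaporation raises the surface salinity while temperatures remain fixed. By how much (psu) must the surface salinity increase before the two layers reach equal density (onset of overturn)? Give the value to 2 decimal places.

0.08 psu

Neutral buoyancy requires −α(T_deep − T_surf) + β(S_deep − S_surf′) = 0.
S_surf′ = S_deep − (α/β)·ΔT = 33.22 − (1.1 × 10⁻⁴/7.8 × 10⁻⁴)·(-0.7) = 33.3187 psu.
Increase required: 33.3187 − 33.24 = 0.0787 psu.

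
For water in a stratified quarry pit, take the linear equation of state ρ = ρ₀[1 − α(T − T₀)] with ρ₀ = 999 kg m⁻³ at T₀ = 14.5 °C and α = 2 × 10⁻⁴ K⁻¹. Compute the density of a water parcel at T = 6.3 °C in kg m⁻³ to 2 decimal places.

T − T₀ = -8.2 K.
Bracket = 1 − α·(-8.2) = 1 + (1.64 × 10⁻³) = 1.0016400.
ρ = 999 × 1.0016400 = 1000.64 kg m⁻³.

1000.64 kg m⁻³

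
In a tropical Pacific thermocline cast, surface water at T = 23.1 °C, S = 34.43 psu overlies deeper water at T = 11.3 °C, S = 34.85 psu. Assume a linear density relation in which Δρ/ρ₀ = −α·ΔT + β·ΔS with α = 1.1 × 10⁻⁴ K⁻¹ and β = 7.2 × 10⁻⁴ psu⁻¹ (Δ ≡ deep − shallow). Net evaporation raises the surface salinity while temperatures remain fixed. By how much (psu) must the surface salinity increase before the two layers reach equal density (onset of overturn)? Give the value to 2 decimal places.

Neutral buoyancy requires −α(T_deep − T_surf) + β(S_deep − S_surf′) = 0.
S_surf′ = S_deep − (α/β)·ΔT = 34.85 − (1.1 × 10⁻⁴/7.2 × 10⁻⁴)·(-11.8) = 36.6528 psu.
Increase required: 36.6528 − 34.43 = 2.2228 psu.

2.22 psu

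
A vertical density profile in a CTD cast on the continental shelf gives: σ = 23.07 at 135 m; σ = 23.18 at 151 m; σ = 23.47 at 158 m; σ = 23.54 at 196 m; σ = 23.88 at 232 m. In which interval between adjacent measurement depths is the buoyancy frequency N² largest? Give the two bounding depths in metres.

Compute the density gradient over each adjacent pair:
  135–151 m: Δρ/Δz = 0.11/16 = 6.9 × 10⁻³ kg m⁻⁴
  151–158 m: Δρ/Δz = 0.29/7 = 0.041 kg m⁻⁴
  158–196 m: Δρ/Δz = 0.07/38 = 1.8 × 10⁻³ kg m⁻⁴
  196–232 m: Δρ/Δz = 0.34/36 = 9.4 × 10⁻³ kg m⁻⁴
The largest gradient is in the 151–158 m interval — the pycnocline.

151–158 m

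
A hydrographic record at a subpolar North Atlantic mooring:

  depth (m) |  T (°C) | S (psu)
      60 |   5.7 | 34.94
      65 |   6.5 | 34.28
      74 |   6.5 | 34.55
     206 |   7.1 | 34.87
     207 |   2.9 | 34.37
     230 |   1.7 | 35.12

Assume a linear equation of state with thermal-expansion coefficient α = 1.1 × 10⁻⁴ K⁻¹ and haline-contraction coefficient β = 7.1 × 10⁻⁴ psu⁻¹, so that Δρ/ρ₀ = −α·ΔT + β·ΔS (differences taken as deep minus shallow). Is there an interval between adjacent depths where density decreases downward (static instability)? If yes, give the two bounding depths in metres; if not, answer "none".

Evaluate Δρ/ρ₀ = −αΔT + βΔS across each adjacent pair:
  60–65 m: −αΔT+βΔS = −(1.1 × 10⁻⁴)(+0.8)+(7.1 × 10⁻⁴)(-0.66) = -5.6 × 10⁻⁴ → UNSTABLE
  65–74 m: −αΔT+βΔS = −(1.1 × 10⁻⁴)(+0.0)+(7.1 × 10⁻⁴)(+0.27) = 1.9 × 10⁻⁴ → stable
  74–206 m: −αΔT+βΔS = −(1.1 × 10⁻⁴)(+0.6)+(7.1 × 10⁻⁴)(+0.32) = 1.6 × 10⁻⁴ → stable
  206–207 m: −αΔT+βΔS = −(1.1 × 10⁻⁴)(-4.2)+(7.1 × 10⁻⁴)(-0.50) = 1.1 × 10⁻⁴ → stable
  207–230 m: −αΔT+βΔS = −(1.1 × 10⁻⁴)(-1.2)+(7.1 × 10⁻⁴)(+0.75) = 6.6 × 10⁻⁴ → stable
The 60–65 m interval has Δρ < 0: lighter water underlies denser water.

60–65 m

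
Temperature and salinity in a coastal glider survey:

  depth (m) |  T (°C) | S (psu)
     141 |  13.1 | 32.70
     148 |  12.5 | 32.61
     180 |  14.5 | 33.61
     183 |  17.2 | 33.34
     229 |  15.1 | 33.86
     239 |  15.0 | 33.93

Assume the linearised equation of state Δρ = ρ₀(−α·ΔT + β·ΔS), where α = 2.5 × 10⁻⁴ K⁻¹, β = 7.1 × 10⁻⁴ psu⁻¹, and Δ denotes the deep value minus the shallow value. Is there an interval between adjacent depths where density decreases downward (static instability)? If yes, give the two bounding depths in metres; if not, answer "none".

Evaluate Δρ/ρ₀ = −αΔT + βΔS across each adjacent pair:
  141–148 m: −αΔT+βΔS = −(2.5 × 10⁻⁴)(-0.6)+(7.1 × 10⁻⁴)(-0.09) = 8.6 × 10⁻⁵ → stable
  148–180 m: −αΔT+βΔS = −(2.5 × 10⁻⁴)(+2.0)+(7.1 × 10⁻⁴)(+1.00) = 2.1 × 10⁻⁴ → stable
  180–183 m: −αΔT+βΔS = −(2.5 × 10⁻⁴)(+2.7)+(7.1 × 10⁻⁴)(-0.27) = -8.7 × 10⁻⁴ → UNSTABLE
  183–229 m: −αΔT+βΔS = −(2.5 × 10⁻⁴)(-2.1)+(7.1 × 10⁻⁴)(+0.52) = 8.9 × 10⁻⁴ → stable
  229–239 m: −αΔT+βΔS = −(2.5 × 10⁻⁴)(-0.1)+(7.1 × 10⁻⁴)(+0.07) = 7.5 × 10⁻⁵ → stable
The 180–183 m interval has Δρ < 0: lighter water underlies denser water.

180–183 m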